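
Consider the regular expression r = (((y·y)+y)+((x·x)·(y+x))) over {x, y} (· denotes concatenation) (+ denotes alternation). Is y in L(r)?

yes

The left alternative ((y·y)+y) matches y.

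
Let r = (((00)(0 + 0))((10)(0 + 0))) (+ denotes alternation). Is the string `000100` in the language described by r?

Split as 000·100: ((00)(0+0)) matches 000 and ((10)(0+0)) matches 100.

yes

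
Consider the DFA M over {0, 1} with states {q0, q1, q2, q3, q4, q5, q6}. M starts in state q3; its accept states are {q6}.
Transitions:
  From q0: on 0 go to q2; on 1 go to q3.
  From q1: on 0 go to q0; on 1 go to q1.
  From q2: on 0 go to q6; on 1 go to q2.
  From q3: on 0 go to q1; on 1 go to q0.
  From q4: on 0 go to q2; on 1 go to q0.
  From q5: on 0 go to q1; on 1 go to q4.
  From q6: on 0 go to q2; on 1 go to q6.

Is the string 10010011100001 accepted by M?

q3 --1--> q0
q0 --0--> q2
q2 --0--> q6
q6 --1--> q6
q6 --0--> q2
q2 --0--> q6
q6 --1--> q6
q6 --1--> q6
q6 --1--> q6
q6 --0--> q2
q2 --0--> q6
q6 --0--> q2
q2 --0--> q6
q6 --1--> q6
End in state q6, which is an accepting state.

accepted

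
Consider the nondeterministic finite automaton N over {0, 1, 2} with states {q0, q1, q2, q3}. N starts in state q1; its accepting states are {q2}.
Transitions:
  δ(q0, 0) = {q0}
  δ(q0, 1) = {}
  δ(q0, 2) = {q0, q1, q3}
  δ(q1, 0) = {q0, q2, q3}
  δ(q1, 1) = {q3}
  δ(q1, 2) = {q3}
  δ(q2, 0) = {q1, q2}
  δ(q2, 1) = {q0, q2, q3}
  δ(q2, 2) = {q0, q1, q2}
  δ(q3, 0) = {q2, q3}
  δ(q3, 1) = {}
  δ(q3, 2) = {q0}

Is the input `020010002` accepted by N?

accepted

Start: {q1}
read 0: {q0, q2, q3}
read 2: {q0, q1, q2, q3}
read 0: {q0, q1, q2, q3}
read 0: {q0, q1, q2, q3}
read 1: {q0, q2, q3}
read 0: {q0, q1, q2, q3}
read 0: {q0, q1, q2, q3}
read 0: {q0, q1, q2, q3}
read 2: {q0, q1, q2, q3}
Reachable ∩ accepting = {q2} — nonempty.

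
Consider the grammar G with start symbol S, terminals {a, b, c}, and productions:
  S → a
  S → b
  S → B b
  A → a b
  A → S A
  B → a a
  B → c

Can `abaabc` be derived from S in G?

no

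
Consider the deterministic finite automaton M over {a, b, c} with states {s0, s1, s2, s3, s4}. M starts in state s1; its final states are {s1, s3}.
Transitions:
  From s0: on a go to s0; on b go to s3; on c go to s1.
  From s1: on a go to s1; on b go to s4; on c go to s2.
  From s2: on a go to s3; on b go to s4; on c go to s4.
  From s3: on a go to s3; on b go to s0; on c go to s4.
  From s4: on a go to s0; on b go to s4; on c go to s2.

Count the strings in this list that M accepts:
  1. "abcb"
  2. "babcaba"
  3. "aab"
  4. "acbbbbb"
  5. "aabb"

"abcb": rejected
"babcaba": accepted
"aab": rejected
"acbbbbb": rejected
"aabb": rejected

1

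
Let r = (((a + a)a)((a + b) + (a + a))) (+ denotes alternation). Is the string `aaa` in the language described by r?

yes

Split as aa·a: ((a+a)a) matches aa and ((a+b)+(a+a)) matches a.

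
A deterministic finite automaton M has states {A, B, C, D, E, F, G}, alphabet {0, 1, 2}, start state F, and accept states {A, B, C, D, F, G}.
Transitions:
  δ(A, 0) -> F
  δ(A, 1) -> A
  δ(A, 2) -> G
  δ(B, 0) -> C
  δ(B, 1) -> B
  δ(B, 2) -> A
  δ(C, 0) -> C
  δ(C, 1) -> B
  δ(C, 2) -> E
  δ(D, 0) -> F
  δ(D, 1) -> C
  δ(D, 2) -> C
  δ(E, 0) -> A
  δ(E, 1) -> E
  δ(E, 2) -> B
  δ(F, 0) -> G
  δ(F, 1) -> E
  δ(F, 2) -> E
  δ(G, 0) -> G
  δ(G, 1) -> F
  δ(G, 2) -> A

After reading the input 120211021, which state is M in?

F

F --1--> E
E --2--> B
B --0--> C
C --2--> E
E --1--> E
E --1--> E
E --0--> A
A --2--> G
G --1--> F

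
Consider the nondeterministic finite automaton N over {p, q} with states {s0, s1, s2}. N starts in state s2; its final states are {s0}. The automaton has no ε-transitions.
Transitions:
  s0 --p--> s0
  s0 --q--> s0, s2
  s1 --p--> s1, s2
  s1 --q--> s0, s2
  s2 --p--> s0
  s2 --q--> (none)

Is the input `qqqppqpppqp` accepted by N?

Start: {s2}
read q: {}
The reachable set is empty and stays empty for the remaining 10 symbols.
Reachable ∩ accepting = {} — empty.

rejected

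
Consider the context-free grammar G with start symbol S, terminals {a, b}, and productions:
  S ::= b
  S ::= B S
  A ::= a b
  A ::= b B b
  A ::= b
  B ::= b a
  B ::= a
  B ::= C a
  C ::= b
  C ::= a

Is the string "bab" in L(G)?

yes

S ⇒ BS ⇒ CaS ⇒ baS ⇒ bab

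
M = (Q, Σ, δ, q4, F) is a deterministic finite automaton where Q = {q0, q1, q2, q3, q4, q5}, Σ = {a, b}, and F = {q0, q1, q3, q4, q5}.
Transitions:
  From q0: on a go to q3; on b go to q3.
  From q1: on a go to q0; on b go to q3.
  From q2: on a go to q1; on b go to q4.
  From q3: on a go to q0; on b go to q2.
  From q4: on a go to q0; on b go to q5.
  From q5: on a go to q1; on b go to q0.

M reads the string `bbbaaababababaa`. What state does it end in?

q4 --b--> q5
q5 --b--> q0
q0 --b--> q3
q3 --a--> q0
q0 --a--> q3
q3 --a--> q0
q0 --b--> q3
q3 --a--> q0
q0 --b--> q3
q3 --a--> q0
q0 --b--> q3
q3 --a--> q0
q0 --b--> q3
q3 --a--> q0
q0 --a--> q3

q3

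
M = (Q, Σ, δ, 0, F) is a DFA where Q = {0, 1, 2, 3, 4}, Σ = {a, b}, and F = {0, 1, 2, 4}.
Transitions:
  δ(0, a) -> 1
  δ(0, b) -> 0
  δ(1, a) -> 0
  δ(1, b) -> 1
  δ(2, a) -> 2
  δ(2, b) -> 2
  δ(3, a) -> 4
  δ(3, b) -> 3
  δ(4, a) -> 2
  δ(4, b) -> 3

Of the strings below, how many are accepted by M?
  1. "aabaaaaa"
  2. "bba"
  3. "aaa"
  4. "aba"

4

"aabaaaaa": accepted
"bba": accepted
"aaa": accepted
"aba": accepted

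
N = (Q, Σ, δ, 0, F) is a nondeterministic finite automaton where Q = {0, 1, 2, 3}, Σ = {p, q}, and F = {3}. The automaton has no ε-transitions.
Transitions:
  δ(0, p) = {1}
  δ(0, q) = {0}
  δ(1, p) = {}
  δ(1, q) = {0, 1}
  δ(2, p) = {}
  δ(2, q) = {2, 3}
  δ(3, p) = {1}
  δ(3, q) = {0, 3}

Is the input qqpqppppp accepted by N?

Start: {0}
read q: {0}
read q: {0}
read p: {1}
read q: {0, 1}
read p: {1}
read p: {}
The reachable set is empty and stays empty for the remaining 3 symbols.
Reachable ∩ accepting = {} — empty.

rejected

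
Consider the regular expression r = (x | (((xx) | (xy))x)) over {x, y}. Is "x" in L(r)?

yes

The left alternative x matches x.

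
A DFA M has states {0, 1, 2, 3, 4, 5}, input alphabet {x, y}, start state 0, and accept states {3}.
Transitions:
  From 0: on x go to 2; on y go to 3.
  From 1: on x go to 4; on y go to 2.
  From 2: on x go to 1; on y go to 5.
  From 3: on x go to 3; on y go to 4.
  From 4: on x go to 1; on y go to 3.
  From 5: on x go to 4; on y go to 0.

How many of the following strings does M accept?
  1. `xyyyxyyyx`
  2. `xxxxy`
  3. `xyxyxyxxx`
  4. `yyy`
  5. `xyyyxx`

`xyyyxyyyx`: rejected
`xxxxy`: rejected
`xyxyxyxxx`: rejected
`yyy`: accepted
`xyyyxx`: accepted

2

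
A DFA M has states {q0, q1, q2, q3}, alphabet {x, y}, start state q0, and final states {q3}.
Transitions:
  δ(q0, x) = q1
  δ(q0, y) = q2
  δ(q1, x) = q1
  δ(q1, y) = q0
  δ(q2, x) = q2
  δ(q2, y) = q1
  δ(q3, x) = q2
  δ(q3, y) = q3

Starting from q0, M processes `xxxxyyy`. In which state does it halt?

q0 --x--> q1
q1 --x--> q1
q1 --x--> q1
q1 --x--> q1
q1 --y--> q0
q0 --y--> q2
q2 --y--> q1

q1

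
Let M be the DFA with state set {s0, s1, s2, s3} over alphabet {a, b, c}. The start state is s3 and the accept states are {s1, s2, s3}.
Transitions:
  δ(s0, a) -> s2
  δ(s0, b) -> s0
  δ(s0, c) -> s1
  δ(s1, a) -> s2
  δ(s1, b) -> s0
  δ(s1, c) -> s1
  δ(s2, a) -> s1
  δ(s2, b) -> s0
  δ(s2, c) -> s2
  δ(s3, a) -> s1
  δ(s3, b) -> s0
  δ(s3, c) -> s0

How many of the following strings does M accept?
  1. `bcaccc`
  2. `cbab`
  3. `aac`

2

`bcaccc`: accepted
`cbab`: rejected
`aac`: accepted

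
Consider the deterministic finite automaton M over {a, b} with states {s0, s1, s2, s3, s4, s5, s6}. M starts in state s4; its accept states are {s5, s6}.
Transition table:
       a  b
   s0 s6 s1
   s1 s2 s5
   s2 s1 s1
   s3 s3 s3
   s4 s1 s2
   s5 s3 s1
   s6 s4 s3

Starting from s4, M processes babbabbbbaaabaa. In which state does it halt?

s4 --b--> s2
s2 --a--> s1
s1 --b--> s5
s5 --b--> s1
s1 --a--> s2
s2 --b--> s1
s1 --b--> s5
s5 --b--> s1
s1 --b--> s5
s5 --a--> s3
s3 --a--> s3
s3 --a--> s3
s3 --b--> s3
s3 --a--> s3
s3 --a--> s3

s3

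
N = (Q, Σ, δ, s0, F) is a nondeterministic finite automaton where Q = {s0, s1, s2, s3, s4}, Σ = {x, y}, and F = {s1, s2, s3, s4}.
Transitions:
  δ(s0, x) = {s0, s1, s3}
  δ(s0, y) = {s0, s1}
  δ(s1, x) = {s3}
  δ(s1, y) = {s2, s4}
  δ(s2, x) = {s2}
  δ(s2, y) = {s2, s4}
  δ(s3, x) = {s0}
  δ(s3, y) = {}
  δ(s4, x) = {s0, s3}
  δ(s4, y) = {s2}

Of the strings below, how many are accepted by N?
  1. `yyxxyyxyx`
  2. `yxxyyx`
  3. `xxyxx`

3

`yyxxyyxyx`: accepted
`yxxyyx`: accepted
`xxyxx`: accepted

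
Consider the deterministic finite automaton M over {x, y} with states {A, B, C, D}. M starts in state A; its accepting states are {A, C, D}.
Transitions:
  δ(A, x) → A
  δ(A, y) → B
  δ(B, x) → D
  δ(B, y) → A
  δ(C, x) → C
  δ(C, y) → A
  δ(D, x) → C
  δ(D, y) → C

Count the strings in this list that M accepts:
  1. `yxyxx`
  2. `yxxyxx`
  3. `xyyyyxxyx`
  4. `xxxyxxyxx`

4

`yxyxx`: accepted
`yxxyxx`: accepted
`xyyyyxxyx`: accepted
`xxxyxxyxx`: accepted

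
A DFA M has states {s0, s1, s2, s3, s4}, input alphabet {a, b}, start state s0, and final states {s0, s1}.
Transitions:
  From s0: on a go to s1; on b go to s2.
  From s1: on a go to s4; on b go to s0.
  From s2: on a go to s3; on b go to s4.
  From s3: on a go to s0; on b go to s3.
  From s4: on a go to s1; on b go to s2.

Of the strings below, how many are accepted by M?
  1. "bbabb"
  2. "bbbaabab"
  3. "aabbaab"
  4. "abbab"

"bbabb": rejected
"bbbaabab": rejected
"aabbaab": rejected
"abbab": rejected

0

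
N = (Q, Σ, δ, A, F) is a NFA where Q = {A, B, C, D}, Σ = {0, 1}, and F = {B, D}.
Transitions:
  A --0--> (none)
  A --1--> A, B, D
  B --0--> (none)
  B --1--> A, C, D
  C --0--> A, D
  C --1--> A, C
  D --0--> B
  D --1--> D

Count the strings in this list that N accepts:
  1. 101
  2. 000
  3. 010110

1

101: accepted
000: rejected
010110: rejected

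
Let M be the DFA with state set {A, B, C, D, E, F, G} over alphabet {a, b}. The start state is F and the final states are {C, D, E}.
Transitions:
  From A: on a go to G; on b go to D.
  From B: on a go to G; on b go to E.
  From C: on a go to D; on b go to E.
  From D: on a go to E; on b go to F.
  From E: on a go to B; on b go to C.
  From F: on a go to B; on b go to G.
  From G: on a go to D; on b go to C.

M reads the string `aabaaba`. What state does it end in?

F --a--> B
B --a--> G
G --b--> C
C --a--> D
D --a--> E
E --b--> C
C --a--> D

D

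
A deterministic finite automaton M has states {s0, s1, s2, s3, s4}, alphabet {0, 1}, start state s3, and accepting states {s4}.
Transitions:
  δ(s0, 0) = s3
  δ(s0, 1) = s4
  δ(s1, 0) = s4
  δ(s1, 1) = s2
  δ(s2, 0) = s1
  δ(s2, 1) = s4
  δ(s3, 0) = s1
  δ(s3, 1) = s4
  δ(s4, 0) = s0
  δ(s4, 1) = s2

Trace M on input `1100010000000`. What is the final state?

s3 --1--> s4
s4 --1--> s2
s2 --0--> s1
s1 --0--> s4
s4 --0--> s0
s0 --1--> s4
s4 --0--> s0
s0 --0--> s3
s3 --0--> s1
s1 --0--> s4
s4 --0--> s0
s0 --0--> s3
s3 --0--> s1

s1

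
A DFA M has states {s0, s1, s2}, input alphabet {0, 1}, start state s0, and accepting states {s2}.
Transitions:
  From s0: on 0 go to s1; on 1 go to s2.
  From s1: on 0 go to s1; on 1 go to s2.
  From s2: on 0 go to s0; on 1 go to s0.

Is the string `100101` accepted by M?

s0 --1--> s2
s2 --0--> s0
s0 --0--> s1
s1 --1--> s2
s2 --0--> s0
s0 --1--> s2
End in state s2, which is an accepting state.

accepted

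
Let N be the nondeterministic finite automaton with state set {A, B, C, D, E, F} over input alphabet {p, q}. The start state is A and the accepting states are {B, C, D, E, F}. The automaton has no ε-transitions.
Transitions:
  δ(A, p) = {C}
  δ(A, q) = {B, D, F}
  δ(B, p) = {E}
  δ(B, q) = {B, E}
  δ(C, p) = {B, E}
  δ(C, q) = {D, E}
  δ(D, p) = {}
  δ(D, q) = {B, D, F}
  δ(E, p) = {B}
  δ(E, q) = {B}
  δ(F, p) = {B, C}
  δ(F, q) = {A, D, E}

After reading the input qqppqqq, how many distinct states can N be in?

Start: {A}
read q: {B, D, F}
read q: {A, B, D, E, F}
read p: {B, C, E}
read p: {B, E}
read q: {B, E}
read q: {B, E}
read q: {B, E}
Final reachable set {B, E} has 2 states.

2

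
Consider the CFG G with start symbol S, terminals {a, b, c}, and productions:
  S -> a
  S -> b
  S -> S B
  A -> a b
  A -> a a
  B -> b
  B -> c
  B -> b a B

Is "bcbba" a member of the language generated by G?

no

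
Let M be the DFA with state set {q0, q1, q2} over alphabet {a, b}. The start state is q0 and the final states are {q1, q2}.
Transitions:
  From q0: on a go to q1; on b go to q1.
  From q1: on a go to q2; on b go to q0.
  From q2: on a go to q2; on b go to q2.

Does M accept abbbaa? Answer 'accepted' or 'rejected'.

q0 --a--> q1
q1 --b--> q0
q0 --b--> q1
q1 --b--> q0
q0 --a--> q1
q1 --a--> q2
End in state q2, which is an accepting state.

accepted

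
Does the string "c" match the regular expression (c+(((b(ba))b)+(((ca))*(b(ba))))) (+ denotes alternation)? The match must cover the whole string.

The left alternative c matches c.

yes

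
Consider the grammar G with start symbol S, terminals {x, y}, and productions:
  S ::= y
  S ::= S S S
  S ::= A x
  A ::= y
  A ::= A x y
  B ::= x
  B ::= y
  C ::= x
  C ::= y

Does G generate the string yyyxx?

no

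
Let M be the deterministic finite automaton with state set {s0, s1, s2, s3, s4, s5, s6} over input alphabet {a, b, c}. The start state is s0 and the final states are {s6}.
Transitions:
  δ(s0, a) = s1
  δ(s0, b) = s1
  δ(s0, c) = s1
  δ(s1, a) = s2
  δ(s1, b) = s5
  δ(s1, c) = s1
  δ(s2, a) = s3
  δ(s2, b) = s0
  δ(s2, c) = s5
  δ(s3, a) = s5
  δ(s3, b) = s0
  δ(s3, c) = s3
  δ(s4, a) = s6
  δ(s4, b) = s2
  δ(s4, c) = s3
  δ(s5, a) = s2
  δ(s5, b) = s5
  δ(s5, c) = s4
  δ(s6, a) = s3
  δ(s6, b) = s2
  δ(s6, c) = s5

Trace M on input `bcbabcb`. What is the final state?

s5

s0 --b--> s1
s1 --c--> s1
s1 --b--> s5
s5 --a--> s2
s2 --b--> s0
s0 --c--> s1
s1 --b--> s5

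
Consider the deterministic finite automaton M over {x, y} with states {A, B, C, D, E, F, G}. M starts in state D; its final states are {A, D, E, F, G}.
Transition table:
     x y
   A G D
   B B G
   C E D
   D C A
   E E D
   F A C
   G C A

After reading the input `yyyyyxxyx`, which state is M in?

D --y--> A
A --y--> D
D --y--> A
A --y--> D
D --y--> A
A --x--> G
G --x--> C
C --y--> D
D --x--> C

C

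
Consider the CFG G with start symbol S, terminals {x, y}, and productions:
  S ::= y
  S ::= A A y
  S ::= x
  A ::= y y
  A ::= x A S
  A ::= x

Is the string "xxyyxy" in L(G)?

yes

S ⇒ AAy ⇒ xAy ⇒ xxASy ⇒ xxyySy ⇒ xxyyxy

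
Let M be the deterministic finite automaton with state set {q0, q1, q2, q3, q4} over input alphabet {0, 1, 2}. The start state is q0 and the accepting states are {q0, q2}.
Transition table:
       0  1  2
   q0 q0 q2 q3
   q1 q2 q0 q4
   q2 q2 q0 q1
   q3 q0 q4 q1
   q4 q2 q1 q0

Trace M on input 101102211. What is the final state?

q0 --1--> q2
q2 --0--> q2
q2 --1--> q0
q0 --1--> q2
q2 --0--> q2
q2 --2--> q1
q1 --2--> q4
q4 --1--> q1
q1 --1--> q0

q0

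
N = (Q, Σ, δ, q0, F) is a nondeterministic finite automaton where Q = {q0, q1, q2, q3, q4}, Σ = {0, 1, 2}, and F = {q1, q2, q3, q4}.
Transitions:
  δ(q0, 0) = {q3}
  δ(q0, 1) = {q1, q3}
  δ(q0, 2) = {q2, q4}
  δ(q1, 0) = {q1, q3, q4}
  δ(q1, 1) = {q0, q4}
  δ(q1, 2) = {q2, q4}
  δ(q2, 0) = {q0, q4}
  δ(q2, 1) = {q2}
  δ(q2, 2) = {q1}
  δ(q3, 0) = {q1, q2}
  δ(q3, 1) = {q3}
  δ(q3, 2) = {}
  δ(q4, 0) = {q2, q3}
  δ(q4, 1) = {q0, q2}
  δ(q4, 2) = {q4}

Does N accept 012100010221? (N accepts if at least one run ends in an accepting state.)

Start: {q0}
read 0: {q3}
read 1: {q3}
read 2: {}
The reachable set is empty and stays empty for the remaining 9 symbols.
Reachable ∩ accepting = {} — empty.

rejected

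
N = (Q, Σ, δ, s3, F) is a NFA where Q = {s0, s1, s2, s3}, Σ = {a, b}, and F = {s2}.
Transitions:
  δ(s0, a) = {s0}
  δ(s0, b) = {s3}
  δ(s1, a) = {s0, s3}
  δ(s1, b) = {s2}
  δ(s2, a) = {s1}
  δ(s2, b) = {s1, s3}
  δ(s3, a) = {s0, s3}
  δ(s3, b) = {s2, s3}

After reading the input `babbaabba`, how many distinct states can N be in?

Start: {s3}
read b: {s2, s3}
read a: {s0, s1, s3}
read b: {s2, s3}
read b: {s1, s2, s3}
read a: {s0, s1, s3}
read a: {s0, s3}
read b: {s2, s3}
read b: {s1, s2, s3}
read a: {s0, s1, s3}
Final reachable set {s0, s1, s3} has 3 states.

3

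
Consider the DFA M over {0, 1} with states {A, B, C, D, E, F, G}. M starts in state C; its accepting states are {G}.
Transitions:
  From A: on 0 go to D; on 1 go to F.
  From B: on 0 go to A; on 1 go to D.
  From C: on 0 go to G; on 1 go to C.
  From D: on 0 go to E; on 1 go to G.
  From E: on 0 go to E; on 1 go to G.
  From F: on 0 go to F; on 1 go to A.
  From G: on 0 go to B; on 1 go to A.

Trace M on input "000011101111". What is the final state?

C --0--> G
G --0--> B
B --0--> A
A --0--> D
D --1--> G
G --1--> A
A --1--> F
F --0--> F
F --1--> A
A --1--> F
F --1--> A
A --1--> F

F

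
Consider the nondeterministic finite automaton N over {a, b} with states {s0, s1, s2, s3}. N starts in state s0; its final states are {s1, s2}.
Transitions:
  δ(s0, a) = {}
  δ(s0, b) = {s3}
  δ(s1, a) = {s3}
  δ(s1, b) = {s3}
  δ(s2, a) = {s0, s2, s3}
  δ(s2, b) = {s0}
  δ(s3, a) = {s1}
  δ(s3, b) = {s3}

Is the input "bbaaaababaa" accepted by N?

Start: {s0}
read b: {s3}
read b: {s3}
read a: {s1}
read a: {s3}
read a: {s1}
read a: {s3}
read b: {s3}
read a: {s1}
read b: {s3}
read a: {s1}
read a: {s3}
Reachable ∩ accepting = {} — empty.

rejected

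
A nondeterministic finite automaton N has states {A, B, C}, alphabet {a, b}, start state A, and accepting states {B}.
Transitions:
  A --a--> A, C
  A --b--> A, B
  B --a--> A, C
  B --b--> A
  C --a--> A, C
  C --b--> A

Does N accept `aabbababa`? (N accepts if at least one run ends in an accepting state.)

Start: {A}
read a: {A, C}
read a: {A, C}
read b: {A, B}
read b: {A, B}
read a: {A, C}
read b: {A, B}
read a: {A, C}
read b: {A, B}
read a: {A, C}
Reachable ∩ accepting = {} — empty.

rejected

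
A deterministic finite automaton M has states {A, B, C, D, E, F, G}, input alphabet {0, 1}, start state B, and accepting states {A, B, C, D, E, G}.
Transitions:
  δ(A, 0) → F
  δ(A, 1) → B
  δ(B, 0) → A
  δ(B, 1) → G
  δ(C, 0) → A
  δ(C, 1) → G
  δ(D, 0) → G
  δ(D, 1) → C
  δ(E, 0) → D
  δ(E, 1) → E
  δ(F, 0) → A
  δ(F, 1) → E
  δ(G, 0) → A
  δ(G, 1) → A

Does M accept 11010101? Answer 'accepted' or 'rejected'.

accepted

B --1--> G
G --1--> A
A --0--> F
F --1--> E
E --0--> D
D --1--> C
C --0--> A
A --1--> B
End in state B, which is an accepting state.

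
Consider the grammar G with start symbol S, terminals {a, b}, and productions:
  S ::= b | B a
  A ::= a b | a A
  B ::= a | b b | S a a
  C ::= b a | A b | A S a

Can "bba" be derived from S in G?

yes

S ⇒ Ba ⇒ bba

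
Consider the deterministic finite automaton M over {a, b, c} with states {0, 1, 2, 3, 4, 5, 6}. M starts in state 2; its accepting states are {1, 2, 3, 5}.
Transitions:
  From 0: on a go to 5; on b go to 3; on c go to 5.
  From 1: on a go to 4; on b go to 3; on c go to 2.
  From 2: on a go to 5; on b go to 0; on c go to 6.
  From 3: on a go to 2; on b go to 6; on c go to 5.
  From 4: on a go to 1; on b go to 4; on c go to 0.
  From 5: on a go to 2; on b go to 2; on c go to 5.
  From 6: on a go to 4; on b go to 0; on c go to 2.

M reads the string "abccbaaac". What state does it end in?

5

2 --a--> 5
5 --b--> 2
2 --c--> 6
6 --c--> 2
2 --b--> 0
0 --a--> 5
5 --a--> 2
2 --a--> 5
5 --c--> 5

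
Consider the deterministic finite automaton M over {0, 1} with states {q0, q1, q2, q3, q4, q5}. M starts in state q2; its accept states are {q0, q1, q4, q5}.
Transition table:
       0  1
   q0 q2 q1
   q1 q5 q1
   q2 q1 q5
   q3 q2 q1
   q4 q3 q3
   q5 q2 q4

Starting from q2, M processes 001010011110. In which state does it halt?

q5

q2 --0--> q1
q1 --0--> q5
q5 --1--> q4
q4 --0--> q3
q3 --1--> q1
q1 --0--> q5
q5 --0--> q2
q2 --1--> q5
q5 --1--> q4
q4 --1--> q3
q3 --1--> q1
q1 --0--> q5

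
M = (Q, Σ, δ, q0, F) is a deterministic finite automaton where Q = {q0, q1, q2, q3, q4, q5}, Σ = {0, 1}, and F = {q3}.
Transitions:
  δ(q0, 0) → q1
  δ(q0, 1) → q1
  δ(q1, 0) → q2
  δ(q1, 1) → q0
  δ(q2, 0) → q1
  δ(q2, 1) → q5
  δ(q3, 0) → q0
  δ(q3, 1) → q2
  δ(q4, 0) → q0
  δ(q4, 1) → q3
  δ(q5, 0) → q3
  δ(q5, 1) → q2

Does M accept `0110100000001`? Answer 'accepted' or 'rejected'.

q0 --0--> q1
q1 --1--> q0
q0 --1--> q1
q1 --0--> q2
q2 --1--> q5
q5 --0--> q3
q3 --0--> q0
q0 --0--> q1
q1 --0--> q2
q2 --0--> q1
q1 --0--> q2
q2 --0--> q1
q1 --1--> q0
End in state q0, which is not an accepting state.

rejected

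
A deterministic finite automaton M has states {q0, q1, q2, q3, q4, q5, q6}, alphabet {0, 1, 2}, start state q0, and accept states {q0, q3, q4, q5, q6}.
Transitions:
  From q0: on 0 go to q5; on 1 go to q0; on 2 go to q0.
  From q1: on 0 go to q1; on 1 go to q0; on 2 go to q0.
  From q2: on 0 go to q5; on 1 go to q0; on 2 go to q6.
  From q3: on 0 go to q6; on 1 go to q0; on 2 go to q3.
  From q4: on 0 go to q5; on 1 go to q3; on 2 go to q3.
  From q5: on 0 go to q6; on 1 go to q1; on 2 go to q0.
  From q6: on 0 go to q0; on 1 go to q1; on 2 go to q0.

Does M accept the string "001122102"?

accepted

q0 --0--> q5
q5 --0--> q6
q6 --1--> q1
q1 --1--> q0
q0 --2--> q0
q0 --2--> q0
q0 --1--> q0
q0 --0--> q5
q5 --2--> q0
End in state q0, which is an accepting state.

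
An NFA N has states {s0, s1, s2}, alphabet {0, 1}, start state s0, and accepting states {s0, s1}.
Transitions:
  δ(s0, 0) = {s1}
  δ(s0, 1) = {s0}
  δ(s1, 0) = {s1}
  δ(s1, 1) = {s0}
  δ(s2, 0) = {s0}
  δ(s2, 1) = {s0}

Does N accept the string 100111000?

Start: {s0}
read 1: {s0}
read 0: {s1}
read 0: {s1}
read 1: {s0}
read 1: {s0}
read 1: {s0}
read 0: {s1}
read 0: {s1}
read 0: {s1}
Reachable ∩ accepting = {s1} — nonempty.

accepted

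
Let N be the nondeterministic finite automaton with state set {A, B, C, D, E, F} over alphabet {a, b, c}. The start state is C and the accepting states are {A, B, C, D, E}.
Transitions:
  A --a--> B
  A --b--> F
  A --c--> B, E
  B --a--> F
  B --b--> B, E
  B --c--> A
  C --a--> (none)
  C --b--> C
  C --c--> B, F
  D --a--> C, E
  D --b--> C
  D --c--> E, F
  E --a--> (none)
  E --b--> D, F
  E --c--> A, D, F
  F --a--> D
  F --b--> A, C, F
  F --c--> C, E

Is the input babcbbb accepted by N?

Start: {C}
read b: {C}
read a: {}
The reachable set is empty and stays empty for the remaining 5 symbols.
Reachable ∩ accepting = {} — empty.

rejected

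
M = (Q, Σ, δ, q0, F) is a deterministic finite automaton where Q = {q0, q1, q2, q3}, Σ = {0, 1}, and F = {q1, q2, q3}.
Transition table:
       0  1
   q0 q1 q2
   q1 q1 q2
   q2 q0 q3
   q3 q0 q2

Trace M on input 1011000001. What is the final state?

q2

q0 --1--> q2
q2 --0--> q0
q0 --1--> q2
q2 --1--> q3
q3 --0--> q0
q0 --0--> q1
q1 --0--> q1
q1 --0--> q1
q1 --0--> q1
q1 --1--> q2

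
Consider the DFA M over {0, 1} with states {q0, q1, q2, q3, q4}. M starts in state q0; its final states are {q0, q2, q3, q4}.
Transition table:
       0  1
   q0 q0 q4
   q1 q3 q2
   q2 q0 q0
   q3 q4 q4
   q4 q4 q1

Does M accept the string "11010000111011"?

rejected

q0 --1--> q4
q4 --1--> q1
q1 --0--> q3
q3 --1--> q4
q4 --0--> q4
q4 --0--> q4
q4 --0--> q4
q4 --0--> q4
q4 --1--> q1
q1 --1--> q2
q2 --1--> q0
q0 --0--> q0
q0 --1--> q4
q4 --1--> q1
End in state q1, which is not an accepting state.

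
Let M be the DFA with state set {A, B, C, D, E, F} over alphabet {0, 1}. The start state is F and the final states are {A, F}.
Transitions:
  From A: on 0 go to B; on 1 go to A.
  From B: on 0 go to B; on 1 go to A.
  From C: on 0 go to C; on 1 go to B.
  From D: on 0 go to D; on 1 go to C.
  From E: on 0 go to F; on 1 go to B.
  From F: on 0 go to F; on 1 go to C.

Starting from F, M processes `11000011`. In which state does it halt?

A

F --1--> C
C --1--> B
B --0--> B
B --0--> B
B --0--> B
B --0--> B
B --1--> A
A --1--> A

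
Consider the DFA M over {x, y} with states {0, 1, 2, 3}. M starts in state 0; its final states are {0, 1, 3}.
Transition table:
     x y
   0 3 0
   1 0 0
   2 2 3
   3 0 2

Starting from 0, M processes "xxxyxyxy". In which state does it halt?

0 --x--> 3
3 --x--> 0
0 --x--> 3
3 --y--> 2
2 --x--> 2
2 --y--> 3
3 --x--> 0
0 --y--> 0

0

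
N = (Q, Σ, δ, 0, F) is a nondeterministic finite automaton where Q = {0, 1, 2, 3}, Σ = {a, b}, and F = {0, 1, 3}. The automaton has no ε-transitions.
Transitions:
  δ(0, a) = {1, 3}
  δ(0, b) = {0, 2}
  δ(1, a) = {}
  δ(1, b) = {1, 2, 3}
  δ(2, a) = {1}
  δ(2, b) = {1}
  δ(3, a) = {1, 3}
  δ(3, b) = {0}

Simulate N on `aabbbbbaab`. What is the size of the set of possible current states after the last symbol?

Start: {0}
read a: {1, 3}
read a: {1, 3}
read b: {0, 1, 2, 3}
read b: {0, 1, 2, 3}
read b: {0, 1, 2, 3}
read b: {0, 1, 2, 3}
read b: {0, 1, 2, 3}
read a: {1, 3}
read a: {1, 3}
read b: {0, 1, 2, 3}
Final reachable set {0, 1, 2, 3} has 4 states.

4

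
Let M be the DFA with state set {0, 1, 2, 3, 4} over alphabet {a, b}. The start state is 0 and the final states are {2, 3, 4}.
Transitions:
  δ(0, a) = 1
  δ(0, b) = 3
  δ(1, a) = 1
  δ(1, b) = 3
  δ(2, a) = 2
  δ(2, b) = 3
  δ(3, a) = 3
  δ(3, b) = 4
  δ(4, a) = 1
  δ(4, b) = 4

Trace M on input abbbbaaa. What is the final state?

0 --a--> 1
1 --b--> 3
3 --b--> 4
4 --b--> 4
4 --b--> 4
4 --a--> 1
1 --a--> 1
1 --a--> 1

1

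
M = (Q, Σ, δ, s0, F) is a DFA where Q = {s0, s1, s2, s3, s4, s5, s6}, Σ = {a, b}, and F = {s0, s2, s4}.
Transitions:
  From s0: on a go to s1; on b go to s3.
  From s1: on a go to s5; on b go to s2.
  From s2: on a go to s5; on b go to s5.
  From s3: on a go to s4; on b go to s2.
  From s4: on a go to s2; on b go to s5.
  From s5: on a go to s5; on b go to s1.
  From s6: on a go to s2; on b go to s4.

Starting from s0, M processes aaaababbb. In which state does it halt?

s5

s0 --a--> s1
s1 --a--> s5
s5 --a--> s5
s5 --a--> s5
s5 --b--> s1
s1 --a--> s5
s5 --b--> s1
s1 --b--> s2
s2 --b--> s5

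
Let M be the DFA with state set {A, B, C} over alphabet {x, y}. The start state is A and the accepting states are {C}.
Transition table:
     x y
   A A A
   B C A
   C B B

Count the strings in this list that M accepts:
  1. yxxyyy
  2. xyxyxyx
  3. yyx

0

yxxyyy: rejected
xyxyxyx: rejected
yyx: rejected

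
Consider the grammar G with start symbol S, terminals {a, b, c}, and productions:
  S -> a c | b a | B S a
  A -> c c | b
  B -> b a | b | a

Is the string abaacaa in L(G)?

S ⇒ BSa ⇒ aSa ⇒ aBSaa ⇒ abaSaa ⇒ abaacaa

yes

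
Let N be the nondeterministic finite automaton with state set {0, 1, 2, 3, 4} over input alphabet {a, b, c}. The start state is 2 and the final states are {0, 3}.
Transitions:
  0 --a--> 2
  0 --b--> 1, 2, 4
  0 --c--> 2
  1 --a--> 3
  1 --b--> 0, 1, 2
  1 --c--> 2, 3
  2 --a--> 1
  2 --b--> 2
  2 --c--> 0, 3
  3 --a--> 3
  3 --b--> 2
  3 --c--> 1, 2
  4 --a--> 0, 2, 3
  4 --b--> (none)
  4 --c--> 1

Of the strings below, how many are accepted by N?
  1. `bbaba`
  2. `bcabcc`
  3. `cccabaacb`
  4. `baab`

2

`bbaba`: accepted
`bcabcc`: rejected
`cccabaacb`: accepted
`baab`: rejected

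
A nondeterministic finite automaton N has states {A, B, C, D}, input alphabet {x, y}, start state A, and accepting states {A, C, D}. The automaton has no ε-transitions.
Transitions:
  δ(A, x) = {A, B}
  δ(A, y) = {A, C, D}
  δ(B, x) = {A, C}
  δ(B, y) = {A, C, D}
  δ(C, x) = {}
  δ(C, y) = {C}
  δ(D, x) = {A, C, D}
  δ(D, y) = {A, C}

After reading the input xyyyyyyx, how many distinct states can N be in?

Start: {A}
read x: {A, B}
read y: {A, C, D}
read y: {A, C, D}
read y: {A, C, D}
read y: {A, C, D}
read y: {A, C, D}
read y: {A, C, D}
read x: {A, B, C, D}
Final reachable set {A, B, C, D} has 4 states.

4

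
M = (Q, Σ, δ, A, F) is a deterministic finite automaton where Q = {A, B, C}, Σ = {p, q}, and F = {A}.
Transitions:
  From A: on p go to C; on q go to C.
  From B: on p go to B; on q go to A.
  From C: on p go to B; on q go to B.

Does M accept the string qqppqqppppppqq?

A --q--> C
C --q--> B
B --p--> B
B --p--> B
B --q--> A
A --q--> C
C --p--> B
B --p--> B
B --p--> B
B --p--> B
B --p--> B
B --p--> B
B --q--> A
A --q--> C
End in state C, which is not an accepting state.

rejected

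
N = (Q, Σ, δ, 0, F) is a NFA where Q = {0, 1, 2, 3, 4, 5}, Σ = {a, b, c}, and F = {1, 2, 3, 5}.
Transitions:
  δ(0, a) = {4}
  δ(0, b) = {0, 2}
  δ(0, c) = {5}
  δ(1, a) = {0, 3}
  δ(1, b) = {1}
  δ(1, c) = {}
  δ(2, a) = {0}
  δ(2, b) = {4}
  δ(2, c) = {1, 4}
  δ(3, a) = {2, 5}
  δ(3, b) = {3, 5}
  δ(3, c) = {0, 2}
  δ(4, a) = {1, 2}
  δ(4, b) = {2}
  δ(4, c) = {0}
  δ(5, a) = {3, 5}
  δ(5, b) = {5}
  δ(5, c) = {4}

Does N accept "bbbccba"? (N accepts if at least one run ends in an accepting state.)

Start: {0}
read b: {0, 2}
read b: {0, 2, 4}
read b: {0, 2, 4}
read c: {0, 1, 4, 5}
read c: {0, 4, 5}
read b: {0, 2, 5}
read a: {0, 3, 4, 5}
Reachable ∩ accepting = {3, 5} — nonempty.

accepted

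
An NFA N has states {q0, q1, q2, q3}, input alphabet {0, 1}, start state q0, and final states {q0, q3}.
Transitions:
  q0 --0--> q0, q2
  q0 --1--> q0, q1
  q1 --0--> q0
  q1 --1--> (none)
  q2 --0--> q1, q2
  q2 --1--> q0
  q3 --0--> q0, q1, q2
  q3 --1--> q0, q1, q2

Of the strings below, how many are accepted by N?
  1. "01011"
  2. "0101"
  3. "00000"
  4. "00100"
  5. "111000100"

"01011": accepted
"0101": accepted
"00000": accepted
"00100": accepted
"111000100": accepted

5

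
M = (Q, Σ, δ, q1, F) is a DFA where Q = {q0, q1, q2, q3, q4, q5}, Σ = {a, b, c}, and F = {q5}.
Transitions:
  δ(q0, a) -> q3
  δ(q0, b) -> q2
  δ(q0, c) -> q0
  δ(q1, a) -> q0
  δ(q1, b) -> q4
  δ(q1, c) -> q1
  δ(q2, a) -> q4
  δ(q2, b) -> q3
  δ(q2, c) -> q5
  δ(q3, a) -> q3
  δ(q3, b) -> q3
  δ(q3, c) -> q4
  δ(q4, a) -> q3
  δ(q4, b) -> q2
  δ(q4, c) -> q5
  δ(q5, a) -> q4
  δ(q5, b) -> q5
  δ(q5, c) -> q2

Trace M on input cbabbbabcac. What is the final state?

q4

q1 --c--> q1
q1 --b--> q4
q4 --a--> q3
q3 --b--> q3
q3 --b--> q3
q3 --b--> q3
q3 --a--> q3
q3 --b--> q3
q3 --c--> q4
q4 --a--> q3
q3 --c--> q4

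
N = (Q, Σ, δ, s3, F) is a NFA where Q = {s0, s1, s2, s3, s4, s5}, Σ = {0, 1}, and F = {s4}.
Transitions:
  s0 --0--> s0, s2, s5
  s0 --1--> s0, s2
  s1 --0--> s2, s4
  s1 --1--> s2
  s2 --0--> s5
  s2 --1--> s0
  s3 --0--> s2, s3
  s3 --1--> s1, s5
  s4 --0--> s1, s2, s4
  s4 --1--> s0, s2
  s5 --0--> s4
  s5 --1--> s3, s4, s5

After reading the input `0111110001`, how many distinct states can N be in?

6

Start: {s3}
read 0: {s2, s3}
read 1: {s0, s1, s5}
read 1: {s0, s2, s3, s4, s5}
read 1: {s0, s1, s2, s3, s4, s5}
read 1: {s0, s1, s2, s3, s4, s5}
read 1: {s0, s1, s2, s3, s4, s5}
read 0: {s0, s1, s2, s3, s4, s5}
read 0: {s0, s1, s2, s3, s4, s5}
read 0: {s0, s1, s2, s3, s4, s5}
read 1: {s0, s1, s2, s3, s4, s5}
Final reachable set {s0, s1, s2, s3, s4, s5} has 6 states.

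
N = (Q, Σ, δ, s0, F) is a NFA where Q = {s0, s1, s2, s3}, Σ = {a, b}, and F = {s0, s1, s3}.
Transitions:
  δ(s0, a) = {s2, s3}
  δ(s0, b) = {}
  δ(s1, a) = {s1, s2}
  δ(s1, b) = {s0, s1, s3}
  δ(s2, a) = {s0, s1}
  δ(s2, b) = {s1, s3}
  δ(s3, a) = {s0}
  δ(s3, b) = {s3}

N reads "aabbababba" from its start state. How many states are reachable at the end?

Start: {s0}
read a: {s2, s3}
read a: {s0, s1}
read b: {s0, s1, s3}
read b: {s0, s1, s3}
read a: {s0, s1, s2, s3}
read b: {s0, s1, s3}
read a: {s0, s1, s2, s3}
read b: {s0, s1, s3}
read b: {s0, s1, s3}
read a: {s0, s1, s2, s3}
Final reachable set {s0, s1, s2, s3} has 4 states.

4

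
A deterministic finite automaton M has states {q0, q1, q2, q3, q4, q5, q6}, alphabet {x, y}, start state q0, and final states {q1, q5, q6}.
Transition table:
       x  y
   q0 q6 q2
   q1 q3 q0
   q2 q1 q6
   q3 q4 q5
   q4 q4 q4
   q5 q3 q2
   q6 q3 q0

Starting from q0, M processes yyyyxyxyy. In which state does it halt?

q0 --y--> q2
q2 --y--> q6
q6 --y--> q0
q0 --y--> q2
q2 --x--> q1
q1 --y--> q0
q0 --x--> q6
q6 --y--> q0
q0 --y--> q2

q2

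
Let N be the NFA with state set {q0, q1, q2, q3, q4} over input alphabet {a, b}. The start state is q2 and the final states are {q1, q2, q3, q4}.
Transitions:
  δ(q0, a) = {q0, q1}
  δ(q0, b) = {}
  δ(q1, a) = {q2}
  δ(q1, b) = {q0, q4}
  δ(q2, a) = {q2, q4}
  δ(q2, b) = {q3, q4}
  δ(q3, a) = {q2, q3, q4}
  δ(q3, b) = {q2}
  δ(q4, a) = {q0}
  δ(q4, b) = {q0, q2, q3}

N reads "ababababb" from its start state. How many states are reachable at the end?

4

Start: {q2}
read a: {q2, q4}
read b: {q0, q2, q3, q4}
read a: {q0, q1, q2, q3, q4}
read b: {q0, q2, q3, q4}
read a: {q0, q1, q2, q3, q4}
read b: {q0, q2, q3, q4}
read a: {q0, q1, q2, q3, q4}
read b: {q0, q2, q3, q4}
read b: {q0, q2, q3, q4}
Final reachable set {q0, q2, q3, q4} has 4 states.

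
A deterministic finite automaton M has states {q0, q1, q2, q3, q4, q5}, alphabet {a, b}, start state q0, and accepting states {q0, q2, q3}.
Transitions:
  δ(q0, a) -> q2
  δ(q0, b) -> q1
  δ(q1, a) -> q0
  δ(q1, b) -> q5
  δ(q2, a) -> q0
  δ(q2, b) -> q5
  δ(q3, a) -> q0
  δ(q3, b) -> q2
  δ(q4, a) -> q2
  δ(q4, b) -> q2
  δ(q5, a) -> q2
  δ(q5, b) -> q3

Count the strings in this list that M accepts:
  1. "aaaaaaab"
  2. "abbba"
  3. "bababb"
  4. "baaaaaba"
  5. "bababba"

3

"aaaaaaab": rejected
"abbba": accepted
"bababb": rejected
"baaaaaba": accepted
"bababba": accepted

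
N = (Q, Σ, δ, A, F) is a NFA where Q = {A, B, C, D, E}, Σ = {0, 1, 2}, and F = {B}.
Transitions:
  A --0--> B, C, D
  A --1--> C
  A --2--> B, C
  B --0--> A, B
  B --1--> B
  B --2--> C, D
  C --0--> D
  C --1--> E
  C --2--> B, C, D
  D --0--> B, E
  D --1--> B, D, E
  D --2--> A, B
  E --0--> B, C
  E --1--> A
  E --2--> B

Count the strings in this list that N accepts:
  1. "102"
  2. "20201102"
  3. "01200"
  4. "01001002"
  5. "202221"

5

"102": accepted
"20201102": accepted
"01200": accepted
"01001002": accepted
"202221": accepted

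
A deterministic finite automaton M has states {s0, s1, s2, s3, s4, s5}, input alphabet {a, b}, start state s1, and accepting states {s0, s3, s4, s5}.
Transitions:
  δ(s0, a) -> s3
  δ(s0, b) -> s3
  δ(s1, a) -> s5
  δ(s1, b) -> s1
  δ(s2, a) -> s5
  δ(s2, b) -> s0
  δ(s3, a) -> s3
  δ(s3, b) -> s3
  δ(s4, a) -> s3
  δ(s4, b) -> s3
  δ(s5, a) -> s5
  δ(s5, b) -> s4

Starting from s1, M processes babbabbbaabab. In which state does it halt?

s1 --b--> s1
s1 --a--> s5
s5 --b--> s4
s4 --b--> s3
s3 --a--> s3
s3 --b--> s3
s3 --b--> s3
s3 --b--> s3
s3 --a--> s3
s3 --a--> s3
s3 --b--> s3
s3 --a--> s3
s3 --b--> s3

s3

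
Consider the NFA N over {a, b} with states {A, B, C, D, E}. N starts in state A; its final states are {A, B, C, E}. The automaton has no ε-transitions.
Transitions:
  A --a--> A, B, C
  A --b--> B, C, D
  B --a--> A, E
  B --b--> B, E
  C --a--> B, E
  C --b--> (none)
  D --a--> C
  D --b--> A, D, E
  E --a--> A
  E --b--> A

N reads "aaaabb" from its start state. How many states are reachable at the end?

Start: {A}
read a: {A, B, C}
read a: {A, B, C, E}
read a: {A, B, C, E}
read a: {A, B, C, E}
read b: {A, B, C, D, E}
read b: {A, B, C, D, E}
Final reachable set {A, B, C, D, E} has 5 states.

5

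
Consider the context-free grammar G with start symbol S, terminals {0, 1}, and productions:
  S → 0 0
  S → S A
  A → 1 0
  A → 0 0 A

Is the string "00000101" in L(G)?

no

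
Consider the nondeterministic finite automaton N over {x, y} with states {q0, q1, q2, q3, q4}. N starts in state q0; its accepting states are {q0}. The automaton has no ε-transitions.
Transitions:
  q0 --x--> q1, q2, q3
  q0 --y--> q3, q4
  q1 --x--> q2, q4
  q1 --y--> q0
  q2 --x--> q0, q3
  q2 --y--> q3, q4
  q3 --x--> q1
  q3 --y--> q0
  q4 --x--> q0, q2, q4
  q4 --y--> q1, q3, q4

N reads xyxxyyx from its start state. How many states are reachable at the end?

5

Start: {q0}
read x: {q1, q2, q3}
read y: {q0, q3, q4}
read x: {q0, q1, q2, q3, q4}
read x: {q0, q1, q2, q3, q4}
read y: {q0, q1, q3, q4}
read y: {q0, q1, q3, q4}
read x: {q0, q1, q2, q3, q4}
Final reachable set {q0, q1, q2, q3, q4} has 5 states.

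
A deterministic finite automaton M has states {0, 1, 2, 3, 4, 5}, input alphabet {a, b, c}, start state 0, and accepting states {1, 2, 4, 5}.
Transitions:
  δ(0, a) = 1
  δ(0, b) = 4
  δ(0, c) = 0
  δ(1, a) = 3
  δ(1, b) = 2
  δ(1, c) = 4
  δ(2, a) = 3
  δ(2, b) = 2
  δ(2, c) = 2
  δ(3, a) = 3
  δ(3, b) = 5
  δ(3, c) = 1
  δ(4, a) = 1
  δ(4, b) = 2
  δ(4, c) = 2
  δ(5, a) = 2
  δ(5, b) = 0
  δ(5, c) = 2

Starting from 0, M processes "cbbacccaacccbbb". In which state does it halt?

0 --c--> 0
0 --b--> 4
4 --b--> 2
2 --a--> 3
3 --c--> 1
1 --c--> 4
4 --c--> 2
2 --a--> 3
3 --a--> 3
3 --c--> 1
1 --c--> 4
4 --c--> 2
2 --b--> 2
2 --b--> 2
2 --b--> 2

2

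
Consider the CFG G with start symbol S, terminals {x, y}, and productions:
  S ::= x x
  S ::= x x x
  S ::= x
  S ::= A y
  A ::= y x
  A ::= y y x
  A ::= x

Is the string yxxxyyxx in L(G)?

no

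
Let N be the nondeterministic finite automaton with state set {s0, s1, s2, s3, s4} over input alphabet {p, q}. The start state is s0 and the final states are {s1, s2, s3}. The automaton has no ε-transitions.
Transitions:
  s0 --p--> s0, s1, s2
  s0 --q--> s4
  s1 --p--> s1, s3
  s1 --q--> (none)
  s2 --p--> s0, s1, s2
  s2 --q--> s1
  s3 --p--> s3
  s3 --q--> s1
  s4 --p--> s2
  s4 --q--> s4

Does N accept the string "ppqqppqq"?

rejected

Start: {s0}
read p: {s0, s1, s2}
read p: {s0, s1, s2, s3}
read q: {s1, s4}
read q: {s4}
read p: {s2}
read p: {s0, s1, s2}
read q: {s1, s4}
read q: {s4}
Reachable ∩ accepting = {} — empty.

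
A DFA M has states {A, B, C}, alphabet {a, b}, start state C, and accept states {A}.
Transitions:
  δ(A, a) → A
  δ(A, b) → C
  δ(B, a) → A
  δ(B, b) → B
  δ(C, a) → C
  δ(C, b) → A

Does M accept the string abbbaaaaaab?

rejected

C --a--> C
C --b--> A
A --b--> C
C --b--> A
A --a--> A
A --a--> A
A --a--> A
A --a--> A
A --a--> A
A --a--> A
A --b--> C
End in state C, which is not an accepting state.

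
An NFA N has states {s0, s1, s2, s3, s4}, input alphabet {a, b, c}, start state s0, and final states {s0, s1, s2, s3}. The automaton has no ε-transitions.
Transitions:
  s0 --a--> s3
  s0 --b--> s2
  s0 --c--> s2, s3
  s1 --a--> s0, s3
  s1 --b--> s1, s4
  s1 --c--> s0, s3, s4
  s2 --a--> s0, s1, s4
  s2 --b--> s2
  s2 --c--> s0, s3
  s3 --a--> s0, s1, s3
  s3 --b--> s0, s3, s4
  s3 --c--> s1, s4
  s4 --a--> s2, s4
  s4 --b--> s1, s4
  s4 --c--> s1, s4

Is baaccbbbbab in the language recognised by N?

Start: {s0}
read b: {s2}
read a: {s0, s1, s4}
read a: {s0, s2, s3, s4}
read c: {s0, s1, s2, s3, s4}
read c: {s0, s1, s2, s3, s4}
read b: {s0, s1, s2, s3, s4}
read b: {s0, s1, s2, s3, s4}
read b: {s0, s1, s2, s3, s4}
read b: {s0, s1, s2, s3, s4}
read a: {s0, s1, s2, s3, s4}
read b: {s0, s1, s2, s3, s4}
Reachable ∩ accepting = {s0, s1, s2, s3} — nonempty.

accepted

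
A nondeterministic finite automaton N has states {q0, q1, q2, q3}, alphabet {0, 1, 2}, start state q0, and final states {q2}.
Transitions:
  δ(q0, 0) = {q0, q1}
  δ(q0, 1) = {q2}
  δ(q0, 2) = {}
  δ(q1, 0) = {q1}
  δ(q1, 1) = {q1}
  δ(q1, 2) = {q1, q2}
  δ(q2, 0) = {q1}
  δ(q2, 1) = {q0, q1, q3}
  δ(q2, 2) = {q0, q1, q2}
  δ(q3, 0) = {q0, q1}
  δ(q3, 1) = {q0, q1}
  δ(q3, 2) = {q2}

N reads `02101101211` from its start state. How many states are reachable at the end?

Start: {q0}
read 0: {q0, q1}
read 2: {q1, q2}
read 1: {q0, q1, q3}
read 0: {q0, q1}
read 1: {q1, q2}
read 1: {q0, q1, q3}
read 0: {q0, q1}
read 1: {q1, q2}
read 2: {q0, q1, q2}
read 1: {q0, q1, q2, q3}
read 1: {q0, q1, q2, q3}
Final reachable set {q0, q1, q2, q3} has 4 states.

4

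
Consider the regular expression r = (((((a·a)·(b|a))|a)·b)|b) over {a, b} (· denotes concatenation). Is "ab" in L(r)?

yes

The left alternative ((((a·a)·(b|a))|a)·b) matches ab.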